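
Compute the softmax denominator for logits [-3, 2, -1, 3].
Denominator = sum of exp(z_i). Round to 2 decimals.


Denom = e^-3=0.0498 + e^2=7.3891 + e^-1=0.3679 + e^3=20.0855. Sum = 27.8923, which rounds to 27.89.

27.89


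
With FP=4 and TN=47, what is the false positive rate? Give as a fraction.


FPR = FP / (FP + TN) = 4 / 51 = 4/51.

4/51


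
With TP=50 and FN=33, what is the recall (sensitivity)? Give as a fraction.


Recall = TP / (TP + FN) = 50 / 83 = 50/83.

50/83


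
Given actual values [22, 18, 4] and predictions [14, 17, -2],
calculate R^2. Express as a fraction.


Mean(y) = 44/3. SS_res = 101. SS_tot = 536/3. R^2 = 1 - 101/(536/3) = 233/536.

233/536


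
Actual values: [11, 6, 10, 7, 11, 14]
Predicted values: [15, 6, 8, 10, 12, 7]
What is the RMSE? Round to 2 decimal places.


MSE = 13.1667. RMSE = sqrt(13.1667) = 3.63.

3.63


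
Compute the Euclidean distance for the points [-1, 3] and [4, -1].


d = sqrt(sum of squared differences). (-1-4)^2=25, (3--1)^2=16. Sum = 41.

sqrt(41)


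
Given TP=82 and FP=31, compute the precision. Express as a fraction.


Precision = TP / (TP + FP) = 82 / 113 = 82/113.

82/113


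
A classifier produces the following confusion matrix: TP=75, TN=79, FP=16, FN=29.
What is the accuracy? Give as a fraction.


Accuracy = (TP + TN) / (TP + TN + FP + FN) = (75 + 79) / 199 = 154/199.

154/199


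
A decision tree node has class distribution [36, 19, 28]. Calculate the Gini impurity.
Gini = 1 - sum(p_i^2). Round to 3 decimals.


Total = 83. Proportions: 36/83, 19/83, 28/83. sum(p_i^2) = 0.3543. Gini = 1 - 0.3543 = 0.6457, which rounds to 0.646.

0.646


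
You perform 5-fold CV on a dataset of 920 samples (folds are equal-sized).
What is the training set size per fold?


Each validation fold has 920/5 = 184 samples. Training set = 920 - 184 = 736.

736


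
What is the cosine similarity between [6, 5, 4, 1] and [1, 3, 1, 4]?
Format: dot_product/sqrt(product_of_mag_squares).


dot = 29. |a|^2 = 78, |b|^2 = 27. cos = 29/sqrt(2106).

29/sqrt(2106)


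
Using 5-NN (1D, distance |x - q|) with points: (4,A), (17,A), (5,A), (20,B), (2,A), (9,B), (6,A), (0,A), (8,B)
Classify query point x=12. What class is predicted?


Distances: |4-12|=8, |17-12|=5, |5-12|=7, |20-12|=8, |2-12|=10, |9-12|=3, |6-12|=6, |0-12|=12, |8-12|=4. 5 nearest: (9,B), (8,B), (17,A), (6,A), (5,A). Counts: {'B': 2, 'A': 3}. Majority class: A.

A


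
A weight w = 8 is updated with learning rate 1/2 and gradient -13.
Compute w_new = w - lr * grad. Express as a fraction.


w_new = 8 - 1/2 * -13 = 8 - -13/2 = 29/2.

29/2


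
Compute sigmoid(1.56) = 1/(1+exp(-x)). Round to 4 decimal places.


sigma(1.56) = 1/(1+e^(-1.56)) = 1/(1+0.210136) = 1/1.210136 = 0.8264.

0.8264


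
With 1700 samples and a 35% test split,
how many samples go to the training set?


Test set = 1700 * 35% = 595. Training set = 1700 - 595 = 1105.

1105


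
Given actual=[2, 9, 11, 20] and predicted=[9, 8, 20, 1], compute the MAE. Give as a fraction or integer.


MAE = (1/4) * (|2-9|=7 + |9-8|=1 + |11-20|=9 + |20-1|=19). Sum = 36. MAE = 9.

9


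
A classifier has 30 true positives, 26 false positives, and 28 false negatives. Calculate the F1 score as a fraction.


Precision = 30/56 = 15/28. Recall = 30/58 = 15/29. F1 = 2*P*R/(P+R) = 10/19.

10/19


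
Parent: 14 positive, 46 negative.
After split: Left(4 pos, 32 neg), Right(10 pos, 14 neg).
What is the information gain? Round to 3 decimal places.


H(parent) = 0.7838. H(left) = 0.5033, H(right) = 0.9799. Weighted = (36/60)*0.5033 + (24/60)*0.9799 = 0.6939. IG = 0.7838 - 0.6939 = 0.0899, which rounds to 0.090.

0.090


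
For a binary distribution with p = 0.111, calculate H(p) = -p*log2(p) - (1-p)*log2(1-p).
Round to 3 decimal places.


H = -0.111*log2(0.111) - 0.889*log2(0.889) = 0.503.

0.503


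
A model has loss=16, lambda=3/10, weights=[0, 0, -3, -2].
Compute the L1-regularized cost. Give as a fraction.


L1 norm = sum(|w|) = 5. J = 16 + 3/10 * 5 = 35/2.

35/2


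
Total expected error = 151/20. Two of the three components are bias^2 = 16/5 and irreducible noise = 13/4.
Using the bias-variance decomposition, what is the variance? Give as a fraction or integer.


Total error = bias^2 + variance + irreducible noise. So variance = 151/20 - 16/5 - 13/4 = 11/10.

11/10


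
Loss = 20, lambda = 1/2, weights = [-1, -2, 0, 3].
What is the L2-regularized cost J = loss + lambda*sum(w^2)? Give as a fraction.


L2 sq norm = sum(w^2) = 14. J = 20 + 1/2 * 14 = 27.

27


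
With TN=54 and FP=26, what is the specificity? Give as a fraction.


Specificity = TN / (TN + FP) = 54 / 80 = 27/40.

27/40


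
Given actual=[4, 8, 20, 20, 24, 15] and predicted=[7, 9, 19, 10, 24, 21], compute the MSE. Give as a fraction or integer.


MSE = (1/6) * ((4-7)^2=9 + (8-9)^2=1 + (20-19)^2=1 + (20-10)^2=100 + (24-24)^2=0 + (15-21)^2=36). Sum = 147. MSE = 49/2.

49/2


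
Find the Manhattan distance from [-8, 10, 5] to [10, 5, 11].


d = sum of absolute differences: |-8-10|=18 + |10-5|=5 + |5-11|=6 = 29.

29


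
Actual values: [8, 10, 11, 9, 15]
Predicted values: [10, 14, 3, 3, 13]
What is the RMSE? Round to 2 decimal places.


MSE = 24.8000. RMSE = sqrt(24.8000) = 4.98.

4.98


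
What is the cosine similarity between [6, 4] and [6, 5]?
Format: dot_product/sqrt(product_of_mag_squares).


dot = 56. |a|^2 = 52, |b|^2 = 61. cos = 56/sqrt(3172).

56/sqrt(3172)


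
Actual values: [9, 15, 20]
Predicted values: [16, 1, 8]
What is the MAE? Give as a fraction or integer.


MAE = (1/3) * (|9-16|=7 + |15-1|=14 + |20-8|=12). Sum = 33. MAE = 11.

11


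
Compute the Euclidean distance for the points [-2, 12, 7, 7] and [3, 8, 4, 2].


d = sqrt(sum of squared differences). (-2-3)^2=25, (12-8)^2=16, (7-4)^2=9, (7-2)^2=25. Sum = 75.

sqrt(75)


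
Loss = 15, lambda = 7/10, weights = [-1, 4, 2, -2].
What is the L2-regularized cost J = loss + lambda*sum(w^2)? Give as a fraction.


L2 sq norm = sum(w^2) = 25. J = 15 + 7/10 * 25 = 65/2.

65/2


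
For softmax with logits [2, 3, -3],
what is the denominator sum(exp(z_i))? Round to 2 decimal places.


Denom = e^2=7.3891 + e^3=20.0855 + e^-3=0.0498. Sum = 27.5244, which rounds to 27.52.

27.52


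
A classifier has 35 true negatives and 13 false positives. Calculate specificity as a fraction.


Specificity = TN / (TN + FP) = 35 / 48 = 35/48.

35/48


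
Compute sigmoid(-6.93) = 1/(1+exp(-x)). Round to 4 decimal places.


sigma(-6.93) = 1/(1+e^(6.93)) = 1/(1+1022.493980) = 1/1023.493980 = 0.0010.

0.0010


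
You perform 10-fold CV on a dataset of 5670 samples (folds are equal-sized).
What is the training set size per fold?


Each validation fold has 5670/10 = 567 samples. Training set = 5670 - 567 = 5103.

5103


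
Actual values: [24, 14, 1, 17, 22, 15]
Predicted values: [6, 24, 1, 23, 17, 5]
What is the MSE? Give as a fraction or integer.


MSE = (1/6) * ((24-6)^2=324 + (14-24)^2=100 + (1-1)^2=0 + (17-23)^2=36 + (22-17)^2=25 + (15-5)^2=100). Sum = 585. MSE = 195/2.

195/2


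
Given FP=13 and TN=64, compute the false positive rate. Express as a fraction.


FPR = FP / (FP + TN) = 13 / 77 = 13/77.

13/77


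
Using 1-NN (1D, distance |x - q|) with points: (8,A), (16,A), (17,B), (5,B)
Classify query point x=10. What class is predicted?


Distances: |8-10|=2, |16-10|=6, |17-10|=7, |5-10|=5. 1 nearest: (8,A). Counts: {'A': 1}. Majority class: A.

A


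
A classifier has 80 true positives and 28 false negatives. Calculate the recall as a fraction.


Recall = TP / (TP + FN) = 80 / 108 = 20/27.

20/27


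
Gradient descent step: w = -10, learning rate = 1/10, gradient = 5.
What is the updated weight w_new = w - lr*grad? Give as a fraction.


w_new = -10 - 1/10 * 5 = -10 - 1/2 = -21/2.

-21/2


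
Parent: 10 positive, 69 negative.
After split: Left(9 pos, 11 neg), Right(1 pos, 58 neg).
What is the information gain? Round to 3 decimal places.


H(parent) = 0.5480. H(left) = 0.9928, H(right) = 0.1239. Weighted = (20/79)*0.9928 + (59/79)*0.1239 = 0.3439. IG = 0.5480 - 0.3439 = 0.2041, which rounds to 0.204.

0.204


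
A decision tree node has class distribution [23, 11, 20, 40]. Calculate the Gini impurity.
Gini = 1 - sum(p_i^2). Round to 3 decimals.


Total = 94. Proportions: 23/94, 11/94, 20/94, 40/94. sum(p_i^2) = 0.2999. Gini = 1 - 0.2999 = 0.7001, which rounds to 0.700.

0.700


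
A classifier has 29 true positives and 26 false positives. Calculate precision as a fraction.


Precision = TP / (TP + FP) = 29 / 55 = 29/55.

29/55


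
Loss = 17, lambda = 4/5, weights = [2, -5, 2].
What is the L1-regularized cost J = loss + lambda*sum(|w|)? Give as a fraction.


L1 norm = sum(|w|) = 9. J = 17 + 4/5 * 9 = 121/5.

121/5


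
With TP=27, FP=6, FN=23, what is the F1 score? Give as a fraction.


Precision = 27/33 = 9/11. Recall = 27/50 = 27/50. F1 = 2*P*R/(P+R) = 54/83.

54/83


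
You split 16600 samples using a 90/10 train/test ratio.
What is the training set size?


Test set = 16600 * 10% = 1660. Training set = 16600 - 1660 = 14940.

14940


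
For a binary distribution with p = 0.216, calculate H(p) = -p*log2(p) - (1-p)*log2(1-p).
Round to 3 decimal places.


H = -0.216*log2(0.216) - 0.784*log2(0.784) = 0.753.

0.753


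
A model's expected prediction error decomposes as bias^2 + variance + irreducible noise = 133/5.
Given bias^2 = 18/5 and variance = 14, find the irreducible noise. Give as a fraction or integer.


Total error = bias^2 + variance + irreducible noise. So irreducible noise = 133/5 - 18/5 - 14 = 9.

9


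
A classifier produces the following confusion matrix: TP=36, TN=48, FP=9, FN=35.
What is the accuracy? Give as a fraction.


Accuracy = (TP + TN) / (TP + TN + FP + FN) = (36 + 48) / 128 = 21/32.

21/32


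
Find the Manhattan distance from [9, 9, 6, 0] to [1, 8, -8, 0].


d = sum of absolute differences: |9-1|=8 + |9-8|=1 + |6--8|=14 + |0-0|=0 = 23.

23


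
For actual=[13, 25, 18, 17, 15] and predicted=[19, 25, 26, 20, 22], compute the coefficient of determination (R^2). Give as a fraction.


Mean(y) = 88/5. SS_res = 158. SS_tot = 416/5. R^2 = 1 - 158/(416/5) = -187/208.

-187/208


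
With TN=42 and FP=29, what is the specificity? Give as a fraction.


Specificity = TN / (TN + FP) = 42 / 71 = 42/71.

42/71


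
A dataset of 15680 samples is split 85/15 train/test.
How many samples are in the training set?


Test set = 15680 * 15% = 2352. Training set = 15680 - 2352 = 13328.

13328


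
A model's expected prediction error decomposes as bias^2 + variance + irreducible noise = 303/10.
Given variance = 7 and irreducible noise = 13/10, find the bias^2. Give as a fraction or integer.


Total error = bias^2 + variance + irreducible noise. So bias^2 = 303/10 - 7 - 13/10 = 22.

22


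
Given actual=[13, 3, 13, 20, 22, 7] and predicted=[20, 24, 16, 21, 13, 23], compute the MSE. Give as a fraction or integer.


MSE = (1/6) * ((13-20)^2=49 + (3-24)^2=441 + (13-16)^2=9 + (20-21)^2=1 + (22-13)^2=81 + (7-23)^2=256). Sum = 837. MSE = 279/2.

279/2


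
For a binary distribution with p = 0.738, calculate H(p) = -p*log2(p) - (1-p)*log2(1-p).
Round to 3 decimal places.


H = -0.738*log2(0.738) - 0.262*log2(0.262) = 0.830.

0.830


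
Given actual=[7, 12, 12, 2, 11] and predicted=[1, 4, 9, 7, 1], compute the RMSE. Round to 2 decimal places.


MSE = 46.8000. RMSE = sqrt(46.8000) = 6.84.

6.84


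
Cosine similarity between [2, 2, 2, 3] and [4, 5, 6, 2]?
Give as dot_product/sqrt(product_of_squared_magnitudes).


dot = 36. |a|^2 = 21, |b|^2 = 81. cos = 36/sqrt(1701).

36/sqrt(1701)


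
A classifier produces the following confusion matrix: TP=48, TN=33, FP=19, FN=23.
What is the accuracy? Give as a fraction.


Accuracy = (TP + TN) / (TP + TN + FP + FN) = (48 + 33) / 123 = 27/41.

27/41


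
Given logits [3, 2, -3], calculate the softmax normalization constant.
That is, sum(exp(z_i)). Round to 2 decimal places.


Denom = e^3=20.0855 + e^2=7.3891 + e^-3=0.0498. Sum = 27.5244, which rounds to 27.52.

27.52


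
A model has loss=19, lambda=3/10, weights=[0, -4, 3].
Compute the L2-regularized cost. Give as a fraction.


L2 sq norm = sum(w^2) = 25. J = 19 + 3/10 * 25 = 53/2.

53/2


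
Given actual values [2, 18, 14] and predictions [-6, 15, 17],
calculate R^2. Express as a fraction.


Mean(y) = 34/3. SS_res = 82. SS_tot = 416/3. R^2 = 1 - 82/(416/3) = 85/208.

85/208


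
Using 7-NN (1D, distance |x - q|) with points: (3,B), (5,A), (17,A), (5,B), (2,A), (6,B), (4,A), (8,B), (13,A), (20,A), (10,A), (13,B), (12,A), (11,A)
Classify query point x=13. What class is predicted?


Distances: |3-13|=10, |5-13|=8, |17-13|=4, |5-13|=8, |2-13|=11, |6-13|=7, |4-13|=9, |8-13|=5, |13-13|=0, |20-13|=7, |10-13|=3, |13-13|=0, |12-13|=1, |11-13|=2. 7 nearest: (13,A), (13,B), (12,A), (11,A), (10,A), (17,A), (8,B). Counts: {'A': 5, 'B': 2}. Majority class: A.

A


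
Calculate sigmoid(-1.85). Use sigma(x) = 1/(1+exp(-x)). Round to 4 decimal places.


sigma(-1.85) = 1/(1+e^(1.85)) = 1/(1+6.359820) = 1/7.359820 = 0.1359.

0.1359


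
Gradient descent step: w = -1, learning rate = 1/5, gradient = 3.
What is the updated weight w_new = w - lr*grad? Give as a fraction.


w_new = -1 - 1/5 * 3 = -1 - 3/5 = -8/5.

-8/5


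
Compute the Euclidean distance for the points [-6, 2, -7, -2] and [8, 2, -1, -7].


d = sqrt(sum of squared differences). (-6-8)^2=196, (2-2)^2=0, (-7--1)^2=36, (-2--7)^2=25. Sum = 257.

sqrt(257)


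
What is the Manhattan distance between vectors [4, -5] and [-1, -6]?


d = sum of absolute differences: |4--1|=5 + |-5--6|=1 = 6.

6


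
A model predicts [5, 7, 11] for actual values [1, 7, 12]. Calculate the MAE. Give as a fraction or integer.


MAE = (1/3) * (|1-5|=4 + |7-7|=0 + |12-11|=1). Sum = 5. MAE = 5/3.

5/3


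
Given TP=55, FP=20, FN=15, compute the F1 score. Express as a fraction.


Precision = 55/75 = 11/15. Recall = 55/70 = 11/14. F1 = 2*P*R/(P+R) = 22/29.

22/29


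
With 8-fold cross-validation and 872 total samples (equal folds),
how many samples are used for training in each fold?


Each validation fold has 872/8 = 109 samples. Training set = 872 - 109 = 763.

763


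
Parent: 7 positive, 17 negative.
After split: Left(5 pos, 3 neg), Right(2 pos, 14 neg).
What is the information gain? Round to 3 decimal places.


H(parent) = 0.8709. H(left) = 0.9544, H(right) = 0.5436. Weighted = (8/24)*0.9544 + (16/24)*0.5436 = 0.6805. IG = 0.8709 - 0.6805 = 0.1904, which rounds to 0.190.

0.190


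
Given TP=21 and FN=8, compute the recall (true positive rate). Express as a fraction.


Recall = TP / (TP + FN) = 21 / 29 = 21/29.

21/29


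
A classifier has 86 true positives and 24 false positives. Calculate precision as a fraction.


Precision = TP / (TP + FP) = 86 / 110 = 43/55.

43/55


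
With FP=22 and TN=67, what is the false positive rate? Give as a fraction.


FPR = FP / (FP + TN) = 22 / 89 = 22/89.

22/89


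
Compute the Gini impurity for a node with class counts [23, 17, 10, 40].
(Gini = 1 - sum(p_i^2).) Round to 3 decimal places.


Total = 90. Proportions: 23/90, 17/90, 10/90, 40/90. sum(p_i^2) = 0.3109. Gini = 1 - 0.3109 = 0.6891, which rounds to 0.689.

0.689


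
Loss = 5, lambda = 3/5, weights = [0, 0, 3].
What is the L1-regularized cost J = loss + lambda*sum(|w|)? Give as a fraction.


L1 norm = sum(|w|) = 3. J = 5 + 3/5 * 3 = 34/5.

34/5


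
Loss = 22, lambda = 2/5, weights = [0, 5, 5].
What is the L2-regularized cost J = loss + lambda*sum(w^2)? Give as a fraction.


L2 sq norm = sum(w^2) = 50. J = 22 + 2/5 * 50 = 42.

42


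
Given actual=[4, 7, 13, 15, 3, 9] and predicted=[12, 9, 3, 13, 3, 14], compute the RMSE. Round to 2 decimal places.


MSE = 32.8333. RMSE = sqrt(32.8333) = 5.73.

5.73


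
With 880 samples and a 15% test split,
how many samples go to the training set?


Test set = 880 * 15% = 132. Training set = 880 - 132 = 748.

748


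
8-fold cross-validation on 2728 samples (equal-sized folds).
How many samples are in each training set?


Each validation fold has 2728/8 = 341 samples. Training set = 2728 - 341 = 2387.

2387


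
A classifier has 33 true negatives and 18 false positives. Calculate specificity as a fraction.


Specificity = TN / (TN + FP) = 33 / 51 = 11/17.

11/17


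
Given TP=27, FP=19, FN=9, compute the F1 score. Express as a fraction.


Precision = 27/46 = 27/46. Recall = 27/36 = 3/4. F1 = 2*P*R/(P+R) = 27/41.

27/41


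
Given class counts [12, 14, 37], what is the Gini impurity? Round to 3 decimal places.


Total = 63. Proportions: 12/63, 14/63, 37/63. sum(p_i^2) = 0.4306. Gini = 1 - 0.4306 = 0.5694, which rounds to 0.569.

0.569


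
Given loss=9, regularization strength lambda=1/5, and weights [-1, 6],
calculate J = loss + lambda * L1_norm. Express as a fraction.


L1 norm = sum(|w|) = 7. J = 9 + 1/5 * 7 = 52/5.

52/5


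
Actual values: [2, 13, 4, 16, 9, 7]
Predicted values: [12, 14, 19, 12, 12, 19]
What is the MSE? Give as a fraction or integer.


MSE = (1/6) * ((2-12)^2=100 + (13-14)^2=1 + (4-19)^2=225 + (16-12)^2=16 + (9-12)^2=9 + (7-19)^2=144). Sum = 495. MSE = 165/2.

165/2


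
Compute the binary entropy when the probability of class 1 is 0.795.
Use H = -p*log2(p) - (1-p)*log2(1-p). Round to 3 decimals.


H = -0.795*log2(0.795) - 0.205*log2(0.205) = 0.732.

0.732


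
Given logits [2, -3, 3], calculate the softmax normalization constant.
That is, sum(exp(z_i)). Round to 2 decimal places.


Denom = e^2=7.3891 + e^-3=0.0498 + e^3=20.0855. Sum = 27.5244, which rounds to 27.52.

27.52


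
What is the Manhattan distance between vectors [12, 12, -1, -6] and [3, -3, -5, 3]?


d = sum of absolute differences: |12-3|=9 + |12--3|=15 + |-1--5|=4 + |-6-3|=9 = 37.

37


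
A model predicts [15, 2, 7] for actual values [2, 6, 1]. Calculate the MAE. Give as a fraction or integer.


MAE = (1/3) * (|2-15|=13 + |6-2|=4 + |1-7|=6). Sum = 23. MAE = 23/3.

23/3


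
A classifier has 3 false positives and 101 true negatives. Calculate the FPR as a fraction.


FPR = FP / (FP + TN) = 3 / 104 = 3/104.

3/104


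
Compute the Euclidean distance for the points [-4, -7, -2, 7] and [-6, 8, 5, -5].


d = sqrt(sum of squared differences). (-4--6)^2=4, (-7-8)^2=225, (-2-5)^2=49, (7--5)^2=144. Sum = 422.

sqrt(422)


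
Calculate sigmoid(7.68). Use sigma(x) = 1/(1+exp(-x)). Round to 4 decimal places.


sigma(7.68) = 1/(1+e^(-7.68)) = 1/(1+0.000462) = 1/1.000462 = 0.9995.

0.9995


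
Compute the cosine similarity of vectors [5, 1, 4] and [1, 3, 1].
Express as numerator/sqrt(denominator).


dot = 12. |a|^2 = 42, |b|^2 = 11. cos = 12/sqrt(462).

12/sqrt(462)


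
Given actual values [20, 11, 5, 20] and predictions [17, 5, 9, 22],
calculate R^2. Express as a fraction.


Mean(y) = 14. SS_res = 65. SS_tot = 162. R^2 = 1 - 65/(162) = 97/162.

97/162


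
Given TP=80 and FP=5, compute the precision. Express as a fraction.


Precision = TP / (TP + FP) = 80 / 85 = 16/17.

16/17


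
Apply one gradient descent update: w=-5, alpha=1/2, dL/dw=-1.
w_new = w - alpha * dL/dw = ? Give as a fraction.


w_new = -5 - 1/2 * -1 = -5 - -1/2 = -9/2.

-9/2


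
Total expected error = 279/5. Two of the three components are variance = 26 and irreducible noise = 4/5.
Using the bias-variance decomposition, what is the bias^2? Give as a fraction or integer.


Total error = bias^2 + variance + irreducible noise. So bias^2 = 279/5 - 26 - 4/5 = 29.

29


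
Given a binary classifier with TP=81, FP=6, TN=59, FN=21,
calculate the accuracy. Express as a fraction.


Accuracy = (TP + TN) / (TP + TN + FP + FN) = (81 + 59) / 167 = 140/167.

140/167


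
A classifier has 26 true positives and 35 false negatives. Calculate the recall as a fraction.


Recall = TP / (TP + FN) = 26 / 61 = 26/61.

26/61


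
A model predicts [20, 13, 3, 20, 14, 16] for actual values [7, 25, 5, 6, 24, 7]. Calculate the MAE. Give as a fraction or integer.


MAE = (1/6) * (|7-20|=13 + |25-13|=12 + |5-3|=2 + |6-20|=14 + |24-14|=10 + |7-16|=9). Sum = 60. MAE = 10.

10


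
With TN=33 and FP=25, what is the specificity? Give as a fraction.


Specificity = TN / (TN + FP) = 33 / 58 = 33/58.

33/58


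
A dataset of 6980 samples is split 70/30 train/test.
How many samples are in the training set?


Test set = 6980 * 30% = 2094. Training set = 6980 - 2094 = 4886.

4886


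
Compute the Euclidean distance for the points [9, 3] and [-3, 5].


d = sqrt(sum of squared differences). (9--3)^2=144, (3-5)^2=4. Sum = 148.

sqrt(148)


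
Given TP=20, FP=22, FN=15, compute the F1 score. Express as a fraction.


Precision = 20/42 = 10/21. Recall = 20/35 = 4/7. F1 = 2*P*R/(P+R) = 40/77.

40/77


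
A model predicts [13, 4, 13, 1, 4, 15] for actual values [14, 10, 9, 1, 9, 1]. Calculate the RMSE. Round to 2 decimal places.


MSE = 45.6667. RMSE = sqrt(45.6667) = 6.76.

6.76


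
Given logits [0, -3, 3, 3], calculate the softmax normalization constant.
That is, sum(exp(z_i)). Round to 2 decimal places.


Denom = e^0=1.0000 + e^-3=0.0498 + e^3=20.0855 + e^3=20.0855. Sum = 41.2208, which rounds to 41.22.

41.22


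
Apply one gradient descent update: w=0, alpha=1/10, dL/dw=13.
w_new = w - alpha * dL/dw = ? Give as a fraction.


w_new = 0 - 1/10 * 13 = 0 - 13/10 = -13/10.

-13/10


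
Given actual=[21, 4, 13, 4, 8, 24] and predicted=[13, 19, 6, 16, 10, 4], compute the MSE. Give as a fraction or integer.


MSE = (1/6) * ((21-13)^2=64 + (4-19)^2=225 + (13-6)^2=49 + (4-16)^2=144 + (8-10)^2=4 + (24-4)^2=400). Sum = 886. MSE = 443/3.

443/3


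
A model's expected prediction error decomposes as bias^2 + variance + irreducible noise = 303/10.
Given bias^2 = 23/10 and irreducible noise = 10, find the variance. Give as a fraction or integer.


Total error = bias^2 + variance + irreducible noise. So variance = 303/10 - 23/10 - 10 = 18.

18


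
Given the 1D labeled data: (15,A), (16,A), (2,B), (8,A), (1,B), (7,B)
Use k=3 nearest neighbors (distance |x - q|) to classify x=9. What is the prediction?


Distances: |15-9|=6, |16-9|=7, |2-9|=7, |8-9|=1, |1-9|=8, |7-9|=2. 3 nearest: (8,A), (7,B), (15,A). Counts: {'A': 2, 'B': 1}. Majority class: A.

A


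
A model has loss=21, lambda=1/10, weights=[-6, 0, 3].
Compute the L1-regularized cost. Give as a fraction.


L1 norm = sum(|w|) = 9. J = 21 + 1/10 * 9 = 219/10.

219/10


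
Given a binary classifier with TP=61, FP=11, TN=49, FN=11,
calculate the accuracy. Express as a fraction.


Accuracy = (TP + TN) / (TP + TN + FP + FN) = (61 + 49) / 132 = 5/6.

5/6


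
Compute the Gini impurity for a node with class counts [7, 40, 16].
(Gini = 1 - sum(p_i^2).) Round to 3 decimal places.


Total = 63. Proportions: 7/63, 40/63, 16/63. sum(p_i^2) = 0.4800. Gini = 1 - 0.4800 = 0.5200, which rounds to 0.520.

0.520


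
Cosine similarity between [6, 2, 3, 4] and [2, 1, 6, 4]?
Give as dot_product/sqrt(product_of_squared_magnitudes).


dot = 48. |a|^2 = 65, |b|^2 = 57. cos = 48/sqrt(3705).

48/sqrt(3705)


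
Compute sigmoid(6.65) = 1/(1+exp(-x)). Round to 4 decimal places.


sigma(6.65) = 1/(1+e^(-6.65)) = 1/(1+0.001294) = 1/1.001294 = 0.9987.

0.9987


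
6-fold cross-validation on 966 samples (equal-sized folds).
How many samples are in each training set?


Each validation fold has 966/6 = 161 samples. Training set = 966 - 161 = 805.

805


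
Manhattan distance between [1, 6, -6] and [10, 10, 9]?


d = sum of absolute differences: |1-10|=9 + |6-10|=4 + |-6-9|=15 = 28.

28


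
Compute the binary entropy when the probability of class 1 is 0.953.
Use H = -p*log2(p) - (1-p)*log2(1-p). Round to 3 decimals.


H = -0.953*log2(0.953) - 0.047*log2(0.047) = 0.274.

0.274


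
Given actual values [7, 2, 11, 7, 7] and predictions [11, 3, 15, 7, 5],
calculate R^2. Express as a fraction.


Mean(y) = 34/5. SS_res = 37. SS_tot = 204/5. R^2 = 1 - 37/(204/5) = 19/204.

19/204


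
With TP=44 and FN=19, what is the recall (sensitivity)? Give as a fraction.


Recall = TP / (TP + FN) = 44 / 63 = 44/63.

44/63


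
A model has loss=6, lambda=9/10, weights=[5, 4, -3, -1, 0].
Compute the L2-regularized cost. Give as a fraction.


L2 sq norm = sum(w^2) = 51. J = 6 + 9/10 * 51 = 519/10.

519/10


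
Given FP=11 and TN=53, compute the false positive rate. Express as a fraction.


FPR = FP / (FP + TN) = 11 / 64 = 11/64.

11/64


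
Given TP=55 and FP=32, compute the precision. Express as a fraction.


Precision = TP / (TP + FP) = 55 / 87 = 55/87.

55/87


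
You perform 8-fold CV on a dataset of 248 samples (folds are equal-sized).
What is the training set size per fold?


Each validation fold has 248/8 = 31 samples. Training set = 248 - 31 = 217.

217


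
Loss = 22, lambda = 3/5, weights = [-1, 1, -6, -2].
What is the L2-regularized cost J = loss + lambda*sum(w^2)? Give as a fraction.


L2 sq norm = sum(w^2) = 42. J = 22 + 3/5 * 42 = 236/5.

236/5


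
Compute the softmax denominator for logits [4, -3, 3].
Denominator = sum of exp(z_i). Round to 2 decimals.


Denom = e^4=54.5982 + e^-3=0.0498 + e^3=20.0855. Sum = 74.7335, which rounds to 74.73.

74.73


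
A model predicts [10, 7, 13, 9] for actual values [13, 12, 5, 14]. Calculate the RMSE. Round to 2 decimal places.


MSE = 30.7500. RMSE = sqrt(30.7500) = 5.55.

5.55


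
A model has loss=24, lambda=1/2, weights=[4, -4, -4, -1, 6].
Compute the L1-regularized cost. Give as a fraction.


L1 norm = sum(|w|) = 19. J = 24 + 1/2 * 19 = 67/2.

67/2


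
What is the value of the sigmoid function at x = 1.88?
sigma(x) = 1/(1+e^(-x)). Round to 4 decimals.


sigma(1.88) = 1/(1+e^(-1.88)) = 1/(1+0.152590) = 1/1.152590 = 0.8676.

0.8676


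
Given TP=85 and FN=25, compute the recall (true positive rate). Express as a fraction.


Recall = TP / (TP + FN) = 85 / 110 = 17/22.

17/22


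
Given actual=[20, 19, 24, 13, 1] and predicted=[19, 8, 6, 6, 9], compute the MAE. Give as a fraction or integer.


MAE = (1/5) * (|20-19|=1 + |19-8|=11 + |24-6|=18 + |13-6|=7 + |1-9|=8). Sum = 45. MAE = 9.

9


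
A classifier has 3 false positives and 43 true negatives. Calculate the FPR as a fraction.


FPR = FP / (FP + TN) = 3 / 46 = 3/46.

3/46


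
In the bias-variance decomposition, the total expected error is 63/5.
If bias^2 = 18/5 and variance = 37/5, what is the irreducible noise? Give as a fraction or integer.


Total error = bias^2 + variance + irreducible noise. So irreducible noise = 63/5 - 18/5 - 37/5 = 8/5.

8/5


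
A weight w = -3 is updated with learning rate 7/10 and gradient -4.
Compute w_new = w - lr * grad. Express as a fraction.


w_new = -3 - 7/10 * -4 = -3 - -14/5 = -1/5.

-1/5


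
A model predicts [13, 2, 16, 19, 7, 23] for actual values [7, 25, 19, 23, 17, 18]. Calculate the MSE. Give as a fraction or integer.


MSE = (1/6) * ((7-13)^2=36 + (25-2)^2=529 + (19-16)^2=9 + (23-19)^2=16 + (17-7)^2=100 + (18-23)^2=25). Sum = 715. MSE = 715/6.

715/6


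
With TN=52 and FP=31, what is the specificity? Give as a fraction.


Specificity = TN / (TN + FP) = 52 / 83 = 52/83.

52/83


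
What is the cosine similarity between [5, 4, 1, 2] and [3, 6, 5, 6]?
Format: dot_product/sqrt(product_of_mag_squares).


dot = 56. |a|^2 = 46, |b|^2 = 106. cos = 56/sqrt(4876).

56/sqrt(4876)


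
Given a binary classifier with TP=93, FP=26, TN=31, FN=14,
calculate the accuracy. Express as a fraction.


Accuracy = (TP + TN) / (TP + TN + FP + FN) = (93 + 31) / 164 = 31/41.

31/41


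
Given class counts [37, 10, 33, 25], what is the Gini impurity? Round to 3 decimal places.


Total = 105. Proportions: 37/105, 10/105, 33/105, 25/105. sum(p_i^2) = 0.2887. Gini = 1 - 0.2887 = 0.7113, which rounds to 0.711.

0.711


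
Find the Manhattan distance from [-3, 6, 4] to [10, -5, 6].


d = sum of absolute differences: |-3-10|=13 + |6--5|=11 + |4-6|=2 = 26.

26


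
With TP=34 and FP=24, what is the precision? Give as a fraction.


Precision = TP / (TP + FP) = 34 / 58 = 17/29.

17/29


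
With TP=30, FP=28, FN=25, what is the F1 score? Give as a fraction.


Precision = 30/58 = 15/29. Recall = 30/55 = 6/11. F1 = 2*P*R/(P+R) = 60/113.

60/113


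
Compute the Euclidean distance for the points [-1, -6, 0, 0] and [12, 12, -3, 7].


d = sqrt(sum of squared differences). (-1-12)^2=169, (-6-12)^2=324, (0--3)^2=9, (0-7)^2=49. Sum = 551.

sqrt(551)


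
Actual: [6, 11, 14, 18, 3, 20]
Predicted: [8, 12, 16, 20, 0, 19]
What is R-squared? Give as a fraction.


Mean(y) = 12. SS_res = 23. SS_tot = 222. R^2 = 1 - 23/(222) = 199/222.

199/222


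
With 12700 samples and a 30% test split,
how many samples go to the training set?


Test set = 12700 * 30% = 3810. Training set = 12700 - 3810 = 8890.

8890


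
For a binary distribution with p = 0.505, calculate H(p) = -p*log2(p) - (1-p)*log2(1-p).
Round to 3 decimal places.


H = -0.505*log2(0.505) - 0.495*log2(0.495) = 1.000.

1.000


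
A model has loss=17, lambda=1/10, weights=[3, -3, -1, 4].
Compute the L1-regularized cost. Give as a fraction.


L1 norm = sum(|w|) = 11. J = 17 + 1/10 * 11 = 181/10.

181/10


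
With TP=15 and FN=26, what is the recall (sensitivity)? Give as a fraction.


Recall = TP / (TP + FN) = 15 / 41 = 15/41.

15/41


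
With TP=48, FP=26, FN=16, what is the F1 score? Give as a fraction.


Precision = 48/74 = 24/37. Recall = 48/64 = 3/4. F1 = 2*P*R/(P+R) = 16/23.

16/23


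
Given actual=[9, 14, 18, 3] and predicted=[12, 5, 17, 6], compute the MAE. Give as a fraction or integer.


MAE = (1/4) * (|9-12|=3 + |14-5|=9 + |18-17|=1 + |3-6|=3). Sum = 16. MAE = 4.

4


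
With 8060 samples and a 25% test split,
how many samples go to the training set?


Test set = 8060 * 25% = 2015. Training set = 8060 - 2015 = 6045.

6045


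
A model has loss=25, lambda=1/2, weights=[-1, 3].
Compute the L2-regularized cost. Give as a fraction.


L2 sq norm = sum(w^2) = 10. J = 25 + 1/2 * 10 = 30.

30


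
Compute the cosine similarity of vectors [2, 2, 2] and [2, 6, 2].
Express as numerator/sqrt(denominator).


dot = 20. |a|^2 = 12, |b|^2 = 44. cos = 20/sqrt(528).

20/sqrt(528)


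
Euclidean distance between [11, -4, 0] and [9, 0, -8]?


d = sqrt(sum of squared differences). (11-9)^2=4, (-4-0)^2=16, (0--8)^2=64. Sum = 84.

sqrt(84)


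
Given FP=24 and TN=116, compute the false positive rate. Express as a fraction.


FPR = FP / (FP + TN) = 24 / 140 = 6/35.

6/35


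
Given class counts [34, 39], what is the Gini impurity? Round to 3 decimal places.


Total = 73. Proportions: 34/73, 39/73. sum(p_i^2) = 0.5023. Gini = 1 - 0.5023 = 0.4977, which rounds to 0.498.

0.498


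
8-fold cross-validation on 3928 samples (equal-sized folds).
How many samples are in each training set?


Each validation fold has 3928/8 = 491 samples. Training set = 3928 - 491 = 3437.

3437


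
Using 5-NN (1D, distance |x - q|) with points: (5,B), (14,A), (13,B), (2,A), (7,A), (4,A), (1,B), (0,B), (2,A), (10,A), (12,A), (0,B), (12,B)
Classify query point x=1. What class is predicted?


Distances: |5-1|=4, |14-1|=13, |13-1|=12, |2-1|=1, |7-1|=6, |4-1|=3, |1-1|=0, |0-1|=1, |2-1|=1, |10-1|=9, |12-1|=11, |0-1|=1, |12-1|=11. 5 nearest: (1,B), (2,A), (2,A), (0,B), (0,B). Counts: {'B': 3, 'A': 2}. Majority class: B.

B


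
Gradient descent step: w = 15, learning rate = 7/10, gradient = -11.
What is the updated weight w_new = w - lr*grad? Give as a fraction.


w_new = 15 - 7/10 * -11 = 15 - -77/10 = 227/10.

227/10


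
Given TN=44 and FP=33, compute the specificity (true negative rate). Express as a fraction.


Specificity = TN / (TN + FP) = 44 / 77 = 4/7.

4/7


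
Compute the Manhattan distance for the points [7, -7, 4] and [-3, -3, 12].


d = sum of absolute differences: |7--3|=10 + |-7--3|=4 + |4-12|=8 = 22.

22


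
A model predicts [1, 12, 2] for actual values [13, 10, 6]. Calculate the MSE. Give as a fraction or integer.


MSE = (1/3) * ((13-1)^2=144 + (10-12)^2=4 + (6-2)^2=16). Sum = 164. MSE = 164/3.

164/3


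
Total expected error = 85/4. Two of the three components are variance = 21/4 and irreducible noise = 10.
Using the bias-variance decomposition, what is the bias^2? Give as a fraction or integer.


Total error = bias^2 + variance + irreducible noise. So bias^2 = 85/4 - 21/4 - 10 = 6.

6


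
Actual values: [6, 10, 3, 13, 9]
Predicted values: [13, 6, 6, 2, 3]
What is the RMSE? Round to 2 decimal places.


MSE = 46.2000. RMSE = sqrt(46.2000) = 6.80.

6.80


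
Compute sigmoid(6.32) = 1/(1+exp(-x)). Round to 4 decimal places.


sigma(6.32) = 1/(1+e^(-6.32)) = 1/(1+0.001800) = 1/1.001800 = 0.9982.

0.9982


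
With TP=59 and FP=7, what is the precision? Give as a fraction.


Precision = TP / (TP + FP) = 59 / 66 = 59/66.

59/66


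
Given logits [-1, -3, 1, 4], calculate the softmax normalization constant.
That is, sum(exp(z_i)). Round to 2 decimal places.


Denom = e^-1=0.3679 + e^-3=0.0498 + e^1=2.7183 + e^4=54.5982. Sum = 57.7342, which rounds to 57.73.

57.73


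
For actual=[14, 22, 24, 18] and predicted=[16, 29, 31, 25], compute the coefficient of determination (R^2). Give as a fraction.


Mean(y) = 39/2. SS_res = 151. SS_tot = 59. R^2 = 1 - 151/(59) = -92/59.

-92/59


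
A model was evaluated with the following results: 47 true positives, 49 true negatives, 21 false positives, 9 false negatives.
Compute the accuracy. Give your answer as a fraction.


Accuracy = (TP + TN) / (TP + TN + FP + FN) = (47 + 49) / 126 = 16/21.

16/21


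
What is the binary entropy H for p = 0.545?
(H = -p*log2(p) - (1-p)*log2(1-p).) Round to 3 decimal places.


H = -0.545*log2(0.545) - 0.455*log2(0.455) = 0.994.

0.994


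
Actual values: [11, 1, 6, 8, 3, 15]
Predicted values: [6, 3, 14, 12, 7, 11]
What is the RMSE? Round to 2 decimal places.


MSE = 23.5000. RMSE = sqrt(23.5000) = 4.85.

4.85


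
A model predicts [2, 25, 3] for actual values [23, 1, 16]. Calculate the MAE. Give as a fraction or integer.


MAE = (1/3) * (|23-2|=21 + |1-25|=24 + |16-3|=13). Sum = 58. MAE = 58/3.

58/3


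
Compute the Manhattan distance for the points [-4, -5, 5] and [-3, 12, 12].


d = sum of absolute differences: |-4--3|=1 + |-5-12|=17 + |5-12|=7 = 25.

25


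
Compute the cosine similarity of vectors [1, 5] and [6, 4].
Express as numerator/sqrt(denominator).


dot = 26. |a|^2 = 26, |b|^2 = 52. cos = 26/sqrt(1352).

26/sqrt(1352)


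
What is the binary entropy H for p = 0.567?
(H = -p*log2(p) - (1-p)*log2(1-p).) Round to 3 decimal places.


H = -0.567*log2(0.567) - 0.433*log2(0.433) = 0.987.

0.987


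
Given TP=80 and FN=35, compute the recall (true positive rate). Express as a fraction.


Recall = TP / (TP + FN) = 80 / 115 = 16/23.

16/23


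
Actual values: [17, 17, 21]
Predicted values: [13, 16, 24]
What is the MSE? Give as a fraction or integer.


MSE = (1/3) * ((17-13)^2=16 + (17-16)^2=1 + (21-24)^2=9). Sum = 26. MSE = 26/3.

26/3


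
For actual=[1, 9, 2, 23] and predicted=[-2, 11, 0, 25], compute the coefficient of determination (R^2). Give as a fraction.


Mean(y) = 35/4. SS_res = 21. SS_tot = 1235/4. R^2 = 1 - 21/(1235/4) = 1151/1235.

1151/1235


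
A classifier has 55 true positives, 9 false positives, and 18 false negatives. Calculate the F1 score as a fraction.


Precision = 55/64 = 55/64. Recall = 55/73 = 55/73. F1 = 2*P*R/(P+R) = 110/137.

110/137


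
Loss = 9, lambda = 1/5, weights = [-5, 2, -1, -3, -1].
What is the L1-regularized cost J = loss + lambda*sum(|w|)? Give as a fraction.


L1 norm = sum(|w|) = 12. J = 9 + 1/5 * 12 = 57/5.

57/5


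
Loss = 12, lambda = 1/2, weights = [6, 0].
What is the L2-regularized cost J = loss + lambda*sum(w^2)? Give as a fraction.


L2 sq norm = sum(w^2) = 36. J = 12 + 1/2 * 36 = 30.

30


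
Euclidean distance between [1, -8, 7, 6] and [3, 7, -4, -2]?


d = sqrt(sum of squared differences). (1-3)^2=4, (-8-7)^2=225, (7--4)^2=121, (6--2)^2=64. Sum = 414.

sqrt(414)


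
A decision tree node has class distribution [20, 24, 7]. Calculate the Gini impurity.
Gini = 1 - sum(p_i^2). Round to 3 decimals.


Total = 51. Proportions: 20/51, 24/51, 7/51. sum(p_i^2) = 0.3941. Gini = 1 - 0.3941 = 0.6059, which rounds to 0.606.

0.606


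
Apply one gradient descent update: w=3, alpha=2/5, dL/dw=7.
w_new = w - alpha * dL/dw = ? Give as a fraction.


w_new = 3 - 2/5 * 7 = 3 - 14/5 = 1/5.

1/5


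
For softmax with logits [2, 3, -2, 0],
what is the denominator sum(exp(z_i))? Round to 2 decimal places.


Denom = e^2=7.3891 + e^3=20.0855 + e^-2=0.1353 + e^0=1.0000. Sum = 28.6099, which rounds to 28.61.

28.61


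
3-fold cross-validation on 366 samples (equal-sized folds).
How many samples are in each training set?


Each validation fold has 366/3 = 122 samples. Training set = 366 - 122 = 244.

244


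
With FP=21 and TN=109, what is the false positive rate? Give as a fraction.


FPR = FP / (FP + TN) = 21 / 130 = 21/130.

21/130


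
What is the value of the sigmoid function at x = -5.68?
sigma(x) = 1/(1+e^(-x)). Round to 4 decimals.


sigma(-5.68) = 1/(1+e^(5.68)) = 1/(1+292.949430) = 1/293.949430 = 0.0034.

0.0034


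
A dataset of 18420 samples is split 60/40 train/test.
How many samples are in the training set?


Test set = 18420 * 40% = 7368. Training set = 18420 - 7368 = 11052.

11052


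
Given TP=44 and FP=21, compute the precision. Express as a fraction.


Precision = TP / (TP + FP) = 44 / 65 = 44/65.

44/65


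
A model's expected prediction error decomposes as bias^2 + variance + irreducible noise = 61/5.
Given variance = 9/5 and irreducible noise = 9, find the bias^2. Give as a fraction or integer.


Total error = bias^2 + variance + irreducible noise. So bias^2 = 61/5 - 9/5 - 9 = 7/5.

7/5


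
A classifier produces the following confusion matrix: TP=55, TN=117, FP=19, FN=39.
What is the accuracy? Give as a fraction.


Accuracy = (TP + TN) / (TP + TN + FP + FN) = (55 + 117) / 230 = 86/115.

86/115


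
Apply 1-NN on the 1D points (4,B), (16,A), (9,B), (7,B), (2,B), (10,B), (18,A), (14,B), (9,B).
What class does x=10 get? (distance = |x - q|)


Distances: |4-10|=6, |16-10|=6, |9-10|=1, |7-10|=3, |2-10|=8, |10-10|=0, |18-10|=8, |14-10|=4, |9-10|=1. 1 nearest: (10,B). Counts: {'B': 1}. Majority class: B.

B


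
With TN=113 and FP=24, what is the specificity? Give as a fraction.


Specificity = TN / (TN + FP) = 113 / 137 = 113/137.

113/137


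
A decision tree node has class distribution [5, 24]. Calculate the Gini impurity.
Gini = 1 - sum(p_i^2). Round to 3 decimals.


Total = 29. Proportions: 5/29, 24/29. sum(p_i^2) = 0.7146. Gini = 1 - 0.7146 = 0.2854, which rounds to 0.285.

0.285


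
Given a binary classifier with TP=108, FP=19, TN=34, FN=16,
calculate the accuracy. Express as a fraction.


Accuracy = (TP + TN) / (TP + TN + FP + FN) = (108 + 34) / 177 = 142/177.

142/177


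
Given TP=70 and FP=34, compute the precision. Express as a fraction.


Precision = TP / (TP + FP) = 70 / 104 = 35/52.

35/52


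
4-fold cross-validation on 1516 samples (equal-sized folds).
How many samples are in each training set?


Each validation fold has 1516/4 = 379 samples. Training set = 1516 - 379 = 1137.

1137
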